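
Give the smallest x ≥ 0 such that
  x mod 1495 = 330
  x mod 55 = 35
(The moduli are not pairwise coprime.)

Combine the congruences pairwise.
gcd(1495, 55) = 5 and 5 | (35 − 330), so the pair is consistent; merging gives x ≡ 13785 (mod 16445), where 16445 = lcm(1495, 55).
The solution is unique modulo lcm(1495, 55) = 16445.

13785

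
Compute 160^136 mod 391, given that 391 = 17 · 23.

254

Mod 17: 160 ≡ 7; by Fermat, exponent reduces to 136 mod 16 = 8; 7^8 ≡ 16 (mod 17).
Mod 23: 160 ≡ 22; by Fermat, exponent reduces to 136 mod 22 = 4; 22^4 ≡ 1 (mod 23).
Combine by CRT: x ≡ 16 (mod 17), x ≡ 1 (mod 23) ⇒ x ≡ 254 (mod 391).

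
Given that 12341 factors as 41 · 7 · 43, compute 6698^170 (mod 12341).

Mod 41: 6698 ≡ 15; by Fermat, exponent reduces to 170 mod 40 = 10; 15^10 ≡ 32 (mod 41).
Mod 7: 6698 ≡ 6; by Fermat, exponent reduces to 170 mod 6 = 2; 6^2 ≡ 1 (mod 7).
Mod 43: 6698 ≡ 33; by Fermat, exponent reduces to 170 mod 42 = 2; 33^2 ≡ 14 (mod 43).
Combine by CRT: x ≡ 32 (mod 41), x ≡ 1 (mod 7), x ≡ 14 (mod 43) ⇒ x ≡ 2164 (mod 12341).

2164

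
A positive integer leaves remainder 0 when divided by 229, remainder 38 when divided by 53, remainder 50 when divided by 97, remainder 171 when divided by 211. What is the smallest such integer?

The moduli are pairwise coprime; M = 229·53·97·211 = 248407979.
M/229 = 1084751; 1084751 ≡ 207 (mod 229); 207·52 ≡ 1, so inverse 52.
M/53 = 4686943; 4686943 ≡ 47 (mod 53); 47·44 ≡ 1, so inverse 44.
M/97 = 2560907; 2560907 ≡ 10 (mod 97); 10·68 ≡ 1, so inverse 68.
M/211 = 1177289; 1177289 ≡ 120 (mod 211); 120·51 ≡ 1, so inverse 51.
N ≡ 0·1084751·52 + 38·4686943·44 + 50·2560907·68 + 171·1177289·51 = 26810789865.
26810789865 mod 248407979 = 231136112.

231136112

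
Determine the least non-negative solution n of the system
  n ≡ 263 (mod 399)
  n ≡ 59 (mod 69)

3854

gcd(399, 69) = 3 and 3 | (59 − 263), so the pair is consistent; merging gives n ≡ 3854 (mod 9177), where 9177 = lcm(399, 69).
The solution is unique modulo lcm(399, 69) = 9177.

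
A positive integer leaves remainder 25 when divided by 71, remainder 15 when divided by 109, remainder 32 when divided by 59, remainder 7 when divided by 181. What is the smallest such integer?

The moduli are pairwise coprime; N = 71·109·59·181 = 82644781.
N/71 = 1164011; 1164011 ≡ 37 (mod 71); 37·48 ≡ 1, so inverse 48.
N/109 = 758209; 758209 ≡ 5 (mod 109); 5·22 ≡ 1, so inverse 22.
N/59 = 1400759; 1400759 ≡ 40 (mod 59); 40·31 ≡ 1, so inverse 31.
N/181 = 456601; 456601 ≡ 119 (mod 181); 119·108 ≡ 1, so inverse 108.
t ≡ 25·1164011·48 + 15·758209·22 + 32·1400759·31 + 7·456601·108 = 3381765454.
3381765454 mod 82644781 = 75974214.

75974214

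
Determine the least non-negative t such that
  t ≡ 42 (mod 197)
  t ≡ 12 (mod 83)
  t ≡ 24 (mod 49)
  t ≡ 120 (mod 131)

The moduli are pairwise coprime; N = 197·83·49·131 = 104957069.
N/197 = 532777; 532777 ≡ 89 (mod 197); 89·31 ≡ 1, so inverse 31.
N/83 = 1264543; 1264543 ≡ 38 (mod 83); 38·59 ≡ 1, so inverse 59.
N/49 = 2141981; 2141981 ≡ 44 (mod 49); 44·39 ≡ 1, so inverse 39.
N/131 = 801199; 801199 ≡ 3 (mod 131); 3·44 ≡ 1, so inverse 44.
t ≡ 42·532777·31 + 12·1264543·59 + 24·2141981·39 + 120·801199·44 = 7824197034.
7824197034 mod 104957069 = 57373928.

57373928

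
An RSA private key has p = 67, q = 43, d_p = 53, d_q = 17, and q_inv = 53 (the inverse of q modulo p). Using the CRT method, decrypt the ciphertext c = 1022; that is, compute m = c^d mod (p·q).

1195

m₁ = c^(d_p) mod p: c ≡ 17 (mod 67), and 17^53 mod 67 = 56.
m₂ = c^(d_q) mod q: c ≡ 33 (mod 43), and 33^17 mod 43 = 34.
h = q_inv·(m₁ − m₂) mod p = 53·(56 − 34) mod 67 = 27.
m = m₂ + h·q = 34 + 27·43 = 1195.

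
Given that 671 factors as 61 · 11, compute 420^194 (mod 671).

324

Mod 61: 420 ≡ 54; by Fermat, exponent reduces to 194 mod 60 = 14; 54^14 ≡ 19 (mod 61).
Mod 11: 420 ≡ 2; by Fermat, exponent reduces to 194 mod 10 = 4; 2^4 ≡ 5 (mod 11).
Combine by CRT: x ≡ 19 (mod 61), x ≡ 5 (mod 11) ⇒ x ≡ 324 (mod 671).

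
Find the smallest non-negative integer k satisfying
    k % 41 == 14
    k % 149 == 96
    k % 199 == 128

158930

From k ≡ 14 (mod 41) write k = 14 + 41t. Substituting into k ≡ 96 (mod 149) gives 41t ≡ 82 (mod 149), and since 41⁻¹ ≡ 40 (mod 149), t ≡ 2. Hence k ≡ 14 + 41·2 = 96 (mod 6109).
From k ≡ 96 (mod 6109) write k = 96 + 6109t. Substituting into k ≡ 128 (mod 199) gives 6109t ≡ 32 (mod 199), and since 139⁻¹ ≡ 63 (mod 199), t ≡ 26. Hence k ≡ 96 + 6109·26 = 158930 (mod 1215691).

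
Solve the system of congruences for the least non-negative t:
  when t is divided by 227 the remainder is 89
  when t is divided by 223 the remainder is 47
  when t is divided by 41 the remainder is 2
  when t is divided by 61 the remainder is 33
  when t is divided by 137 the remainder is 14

5657628460

The moduli are pairwise coprime; N = 227·223·41·61·137 = 17344627577.
N/227 = 76408051; 76408051 ≡ 78 (mod 227); 78·195 ≡ 1, so inverse 195.
N/223 = 77778599; 77778599 ≡ 213 (mod 223); 213·156 ≡ 1, so inverse 156.
N/41 = 423039697; 423039697 ≡ 16 (mod 41); 16·18 ≡ 1, so inverse 18.
N/61 = 284338157; 284338157 ≡ 16 (mod 61); 16·42 ≡ 1, so inverse 42.
N/137 = 126603121; 126603121 ≡ 51 (mod 137); 51·43 ≡ 1, so inverse 43.
t ≡ 89·76408051·195 + 47·77778599·156 + 2·423039697·18 + 33·284338157·42 + 14·126603121·43 = 2381871606509.
2381871606509 mod 17344627577 = 5657628460.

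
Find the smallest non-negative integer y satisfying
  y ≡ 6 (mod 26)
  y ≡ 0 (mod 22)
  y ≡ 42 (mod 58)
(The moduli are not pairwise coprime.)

4972

gcd(26, 22) = 2 and 2 | (0 − 6), so the pair is consistent; merging gives y ≡ 110 (mod 286), where 286 = lcm(26, 22).
gcd(286, 58) = 2 and 2 | (42 − 110), so the pair is consistent; merging gives y ≡ 4972 (mod 8294), where 8294 = lcm(286, 58).
The solution is unique modulo lcm(26, 22, 58) = 8294.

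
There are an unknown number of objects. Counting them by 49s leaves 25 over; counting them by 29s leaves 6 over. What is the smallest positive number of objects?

760

From N ≡ 25 (mod 49) write N = 25 + 49t. Substituting into N ≡ 6 (mod 29) gives 49t ≡ 10 (mod 29), and since 20⁻¹ ≡ 16 (mod 29), t ≡ 15. Hence N ≡ 25 + 49·15 = 760 (mod 1421).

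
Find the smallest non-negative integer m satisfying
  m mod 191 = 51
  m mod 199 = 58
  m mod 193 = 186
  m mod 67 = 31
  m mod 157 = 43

From m ≡ 51 (mod 191) write m = 51 + 191t. Substituting into m ≡ 58 (mod 199) gives 191t ≡ 7 (mod 199), and since 191⁻¹ ≡ 174 (mod 199), t ≡ 24. Hence m ≡ 51 + 191·24 = 4635 (mod 38009).
From m ≡ 4635 (mod 38009) write m = 4635 + 38009t. Substituting into m ≡ 186 (mod 193) gives 38009t ≡ 183 (mod 193), and since 181⁻¹ ≡ 16 (mod 193), t ≡ 33. Hence m ≡ 4635 + 38009·33 = 1258932 (mod 7335737).
From m ≡ 1258932 (mod 7335737) write m = 1258932 + 7335737t. Substituting into m ≡ 31 (mod 67) gives 7335737t ≡ 29 (mod 67), and since 41⁻¹ ≡ 18 (mod 67), t ≡ 53. Hence m ≡ 1258932 + 7335737·53 = 390052993 (mod 491494379).
From m ≡ 390052993 (mod 491494379) write m = 390052993 + 491494379t. Substituting into m ≡ 43 (mod 157) gives 491494379t ≡ 48 (mod 157), and since 70⁻¹ ≡ 83 (mod 157), t ≡ 59. Hence m ≡ 390052993 + 491494379·59 = 29388221354 (mod 77164617503).

29388221354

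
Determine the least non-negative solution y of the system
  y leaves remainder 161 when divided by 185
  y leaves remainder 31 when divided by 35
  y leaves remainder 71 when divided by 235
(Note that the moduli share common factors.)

40491

gcd(185, 35) = 5 and 5 | (31 − 161), so the pair is consistent; merging gives y ≡ 346 (mod 1295), where 1295 = lcm(185, 35).
gcd(1295, 235) = 5 and 5 | (71 − 346), so the pair is consistent; merging gives y ≡ 40491 (mod 60865), where 60865 = lcm(1295, 235).
The solution is unique modulo lcm(185, 35, 235) = 60865.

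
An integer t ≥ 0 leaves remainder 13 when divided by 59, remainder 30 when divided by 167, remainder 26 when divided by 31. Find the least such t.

115594

The moduli are pairwise coprime; N = 59·167·31 = 305443.
N/59 = 5177; 5177 ≡ 44 (mod 59); 44·55 ≡ 1, so inverse 55.
N/167 = 1829; 1829 ≡ 159 (mod 167); 159·146 ≡ 1, so inverse 146.
N/31 = 9853; 9853 ≡ 26 (mod 31); 26·6 ≡ 1, so inverse 6.
t ≡ 13·5177·55 + 30·1829·146 + 26·9853·6 = 13249643.
13249643 mod 305443 = 115594.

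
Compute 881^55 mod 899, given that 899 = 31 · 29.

646

Mod 31: 881 ≡ 13; by Fermat, exponent reduces to 55 mod 30 = 25; 13^25 ≡ 26 (mod 31).
Mod 29: 881 ≡ 11; by Fermat, exponent reduces to 55 mod 28 = 27; 11^27 ≡ 8 (mod 29).
Combine by CRT: x ≡ 26 (mod 31), x ≡ 8 (mod 29) ⇒ x ≡ 646 (mod 899).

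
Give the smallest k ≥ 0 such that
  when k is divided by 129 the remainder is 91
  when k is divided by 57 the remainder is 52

736

Combine the congruences pairwise.
gcd(129, 57) = 3 and 3 | (52 − 91), so the pair is consistent; merging gives k ≡ 736 (mod 2451), where 2451 = lcm(129, 57).
The solution is unique modulo lcm(129, 57) = 2451.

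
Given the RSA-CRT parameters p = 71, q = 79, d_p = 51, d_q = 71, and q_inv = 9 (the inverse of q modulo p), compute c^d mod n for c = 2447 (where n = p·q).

661

m₁ = c^(d_p) mod p: c ≡ 33 (mod 71), and 33^51 mod 71 = 22.
m₂ = c^(d_q) mod q: c ≡ 77 (mod 79), and 77^71 mod 79 = 29.
h = q_inv·(m₁ − m₂) mod p = 9·(22 − 29) mod 71 = 8.
m = m₂ + h·q = 29 + 8·79 = 661.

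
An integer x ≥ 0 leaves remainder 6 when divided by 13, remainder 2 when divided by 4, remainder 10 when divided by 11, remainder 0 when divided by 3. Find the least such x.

318

The moduli are pairwise coprime; N = 13·4·11·3 = 1716.
N/13 = 132; 132 ≡ 2 (mod 13); 2·7 ≡ 1, so inverse 7.
N/4 = 429; 429 ≡ 1 (mod 4), inverse 1.
N/11 = 156; 156 ≡ 2 (mod 11); 2·6 ≡ 1, so inverse 6.
N/3 = 572; 572 ≡ 2 (mod 3); 2·2 ≡ 1, so inverse 2.
x ≡ 6·132·7 + 2·429·1 + 10·156·6 + 0·572·2 = 15762.
15762 mod 1716 = 318.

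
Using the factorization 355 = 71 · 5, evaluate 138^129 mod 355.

328

Mod 71: 138 ≡ 67; by Fermat, exponent reduces to 129 mod 70 = 59; 67^59 ≡ 44 (mod 71).
Mod 5: 138 ≡ 3; by Fermat, exponent reduces to 129 mod 4 = 1; 3^1 ≡ 3 (mod 5).
Combine by CRT: x ≡ 44 (mod 71), x ≡ 3 (mod 5) ⇒ x ≡ 328 (mod 355).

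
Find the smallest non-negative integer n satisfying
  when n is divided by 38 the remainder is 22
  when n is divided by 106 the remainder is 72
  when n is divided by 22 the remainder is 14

gcd(38, 106) = 2 and 2 | (72 − 22), so the pair is consistent; merging gives n ≡ 1238 (mod 2014), where 2014 = lcm(38, 106).
gcd(2014, 22) = 2 and 2 | (14 − 1238), so the pair is consistent; merging gives n ≡ 17350 (mod 22154), where 22154 = lcm(2014, 22).
The solution is unique modulo lcm(38, 106, 22) = 22154.

17350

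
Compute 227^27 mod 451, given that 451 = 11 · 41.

Mod 11: 227 ≡ 7; by Fermat, exponent reduces to 27 mod 10 = 7; 7^7 ≡ 6 (mod 11).
Mod 41: 227 ≡ 22; 22^27 ≡ 30 (mod 41).
Combine by CRT: x ≡ 6 (mod 11), x ≡ 30 (mod 41) ⇒ x ≡ 358 (mod 451).

358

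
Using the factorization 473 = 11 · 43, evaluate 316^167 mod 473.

Mod 11: 316 ≡ 8; by Fermat, exponent reduces to 167 mod 10 = 7; 8^7 ≡ 2 (mod 11).
Mod 43: 316 ≡ 15; by Fermat, exponent reduces to 167 mod 42 = 41; 15^41 ≡ 23 (mod 43).
Combine by CRT: x ≡ 2 (mod 11), x ≡ 23 (mod 43) ⇒ x ≡ 453 (mod 473).

453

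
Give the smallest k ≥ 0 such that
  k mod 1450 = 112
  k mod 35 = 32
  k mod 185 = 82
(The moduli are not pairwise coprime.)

269812

gcd(1450, 35) = 5 and 5 | (32 − 112), so the pair is consistent; merging gives k ≡ 5912 (mod 10150), where 10150 = lcm(1450, 35).
gcd(10150, 185) = 5 and 5 | (82 − 5912), so the pair is consistent; merging gives k ≡ 269812 (mod 375550), where 375550 = lcm(10150, 185).
The solution is unique modulo lcm(1450, 35, 185) = 375550.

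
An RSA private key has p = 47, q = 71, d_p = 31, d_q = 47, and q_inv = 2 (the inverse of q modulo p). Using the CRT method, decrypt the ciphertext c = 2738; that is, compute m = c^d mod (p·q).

1115

m₁ = c^(d_p) mod p: c ≡ 12 (mod 47), and 12^31 mod 47 = 34.
m₂ = c^(d_q) mod q: c ≡ 40 (mod 71), and 40^47 mod 71 = 50.
h = q_inv·(m₁ − m₂) mod p = 2·(34 − 50) mod 47 = 15.
m = m₂ + h·q = 50 + 15·71 = 1115.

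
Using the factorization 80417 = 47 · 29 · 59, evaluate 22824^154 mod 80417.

18996

Mod 47: 22824 ≡ 29; by Fermat, exponent reduces to 154 mod 46 = 16; 29^16 ≡ 8 (mod 47).
Mod 29: 22824 ≡ 1; by Fermat, exponent reduces to 154 mod 28 = 14; 1^14 ≡ 1 (mod 29).
Mod 59: 22824 ≡ 50; by Fermat, exponent reduces to 154 mod 58 = 38; 50^38 ≡ 57 (mod 59).
Combine by CRT: x ≡ 8 (mod 47), x ≡ 1 (mod 29), x ≡ 57 (mod 59) ⇒ x ≡ 18996 (mod 80417).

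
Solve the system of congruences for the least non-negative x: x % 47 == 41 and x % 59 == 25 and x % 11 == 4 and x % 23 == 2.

272782

The moduli are pairwise coprime; N = 47·59·11·23 = 701569.
N/47 = 14927; 14927 ≡ 28 (mod 47); 28·42 ≡ 1, so inverse 42.
N/59 = 11891; 11891 ≡ 32 (mod 59); 32·24 ≡ 1, so inverse 24.
N/11 = 63779; 63779 ≡ 1 (mod 11), inverse 1.
N/23 = 30503; 30503 ≡ 5 (mod 23); 5·14 ≡ 1, so inverse 14.
x ≡ 41·14927·42 + 25·11891·24 + 4·63779·1 + 2·30503·14 = 33948094.
33948094 mod 701569 = 272782.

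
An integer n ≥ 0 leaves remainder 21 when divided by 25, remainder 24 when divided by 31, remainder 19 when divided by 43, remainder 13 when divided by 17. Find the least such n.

The moduli are pairwise coprime; M = 25·31·43·17 = 566525.
M/25 = 22661; 22661 ≡ 11 (mod 25); 11·16 ≡ 1, so inverse 16.
M/31 = 18275; 18275 ≡ 16 (mod 31); 16·2 ≡ 1, so inverse 2.
M/43 = 13175; 13175 ≡ 17 (mod 43); 17·38 ≡ 1, so inverse 38.
M/17 = 33325; 33325 ≡ 5 (mod 17); 5·7 ≡ 1, so inverse 7.
n ≡ 21·22661·16 + 24·18275·2 + 19·13175·38 + 13·33325·7 = 21036221.
21036221 mod 566525 = 74796.

74796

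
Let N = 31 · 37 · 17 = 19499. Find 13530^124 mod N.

14143

Mod 31: 13530 ≡ 14; by Fermat, exponent reduces to 124 mod 30 = 4; 14^4 ≡ 7 (mod 31).
Mod 37: 13530 ≡ 25; by Fermat, exponent reduces to 124 mod 36 = 16; 25^16 ≡ 9 (mod 37).
Mod 17: 13530 ≡ 15; by Fermat, exponent reduces to 124 mod 16 = 12; 15^12 ≡ 16 (mod 17).
Combine by CRT: x ≡ 7 (mod 31), x ≡ 9 (mod 37), x ≡ 16 (mod 17) ⇒ x ≡ 14143 (mod 19499).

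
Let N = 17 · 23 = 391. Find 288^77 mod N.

254

Mod 17: 288 ≡ 16; by Fermat, exponent reduces to 77 mod 16 = 13; 16^13 ≡ 16 (mod 17).
Mod 23: 288 ≡ 12; by Fermat, exponent reduces to 77 mod 22 = 11; 12^11 ≡ 1 (mod 23).
Combine by CRT: x ≡ 16 (mod 17), x ≡ 1 (mod 23) ⇒ x ≡ 254 (mod 391).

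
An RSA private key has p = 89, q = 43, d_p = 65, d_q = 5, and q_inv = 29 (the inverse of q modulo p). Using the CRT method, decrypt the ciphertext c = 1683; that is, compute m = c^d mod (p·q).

m₁ = c^(d_p) mod p: c ≡ 81 (mod 89), and 81^65 mod 89 = 11.
m₂ = c^(d_q) mod q: c ≡ 6 (mod 43), and 6^5 mod 43 = 36.
h = q_inv·(m₁ − m₂) mod p = 29·(11 − 36) mod 89 = 76.
m = m₂ + h·q = 36 + 76·43 = 3304.

3304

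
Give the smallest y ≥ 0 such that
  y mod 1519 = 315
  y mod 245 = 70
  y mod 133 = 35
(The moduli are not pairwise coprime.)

Combine the congruences pairwise.
gcd(1519, 245) = 49 and 49 | (70 − 315), so the pair is consistent; merging gives y ≡ 315 (mod 7595), where 7595 = lcm(1519, 245).
gcd(7595, 133) = 7 and 7 | (35 − 315), so the pair is consistent; merging gives y ≡ 137025 (mod 144305), where 144305 = lcm(7595, 133).
The solution is unique modulo lcm(1519, 245, 133) = 144305.

137025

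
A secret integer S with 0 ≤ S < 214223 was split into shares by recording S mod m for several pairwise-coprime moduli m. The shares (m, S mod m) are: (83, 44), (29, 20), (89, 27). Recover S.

Combine the congruences pairwise.
From S ≡ 44 (mod 83) write S = 44 + 83t. Substituting into S ≡ 20 (mod 29) gives 83t ≡ 5 (mod 29), and since 25⁻¹ ≡ 7 (mod 29), t ≡ 6. Hence S ≡ 44 + 83·6 = 542 (mod 2407).
From S ≡ 542 (mod 2407) write S = 542 + 2407t. Substituting into S ≡ 27 (mod 89) gives 2407t ≡ 19 (mod 89), and since 4⁻¹ ≡ 67 (mod 89), t ≡ 27. Hence S ≡ 542 + 2407·27 = 65531 (mod 214223).

65531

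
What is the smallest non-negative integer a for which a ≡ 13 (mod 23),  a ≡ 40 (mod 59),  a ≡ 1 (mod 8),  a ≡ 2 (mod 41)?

68185

The moduli are pairwise coprime; N = 23·59·8·41 = 445096.
N/23 = 19352; 19352 ≡ 9 (mod 23); 9·18 ≡ 1, so inverse 18.
N/59 = 7544; 7544 ≡ 51 (mod 59); 51·22 ≡ 1, so inverse 22.
N/8 = 55637; 55637 ≡ 5 (mod 8); 5·5 ≡ 1, so inverse 5.
N/41 = 10856; 10856 ≡ 32 (mod 41); 32·9 ≡ 1, so inverse 9.
a ≡ 13·19352·18 + 40·7544·22 + 1·55637·5 + 2·10856·9 = 11640681.
11640681 mod 445096 = 68185.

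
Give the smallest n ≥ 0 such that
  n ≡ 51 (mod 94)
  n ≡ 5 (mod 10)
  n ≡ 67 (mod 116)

21295

Combine the congruences pairwise.
gcd(94, 10) = 2 and 2 | (5 − 51), so the pair is consistent; merging gives n ≡ 145 (mod 470), where 470 = lcm(94, 10).
gcd(470, 116) = 2 and 2 | (67 − 145), so the pair is consistent; merging gives n ≡ 21295 (mod 27260), where 27260 = lcm(470, 116).
The solution is unique modulo lcm(94, 10, 116) = 27260.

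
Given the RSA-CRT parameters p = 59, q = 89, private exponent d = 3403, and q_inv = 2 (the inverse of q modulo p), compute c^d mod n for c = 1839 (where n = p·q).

3161

d_p = d mod (p−1) = 3403 mod 58 = 39; d_q = d mod (q−1) = 59.
m₁ = c^(d_p) mod p: c ≡ 10 (mod 59), and 10^39 mod 59 = 34.
m₂ = c^(d_q) mod q: c ≡ 59 (mod 89), and 59^59 mod 89 = 46.
h = q_inv·(m₁ − m₂) mod p = 2·(34 − 46) mod 59 = 35.
m = m₂ + h·q = 46 + 35·89 = 3161.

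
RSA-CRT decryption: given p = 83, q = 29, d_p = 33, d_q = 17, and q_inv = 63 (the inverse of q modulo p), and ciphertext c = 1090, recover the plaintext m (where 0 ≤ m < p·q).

191

m₁ = c^(d_p) mod p: c ≡ 11 (mod 83), and 11^33 mod 83 = 25.
m₂ = c^(d_q) mod q: c ≡ 17 (mod 29), and 17^17 mod 29 = 17.
h = q_inv·(m₁ − m₂) mod p = 63·(25 − 17) mod 83 = 6.
m = m₂ + h·q = 17 + 6·29 = 191.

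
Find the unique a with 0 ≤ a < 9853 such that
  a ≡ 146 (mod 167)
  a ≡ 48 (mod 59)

Combine the congruences pairwise.
From a ≡ 146 (mod 167) write a = 146 + 167t. Substituting into a ≡ 48 (mod 59) gives 167t ≡ 20 (mod 59), and since 49⁻¹ ≡ 53 (mod 59), t ≡ 57. Hence a ≡ 146 + 167·57 = 9665 (mod 9853).

9665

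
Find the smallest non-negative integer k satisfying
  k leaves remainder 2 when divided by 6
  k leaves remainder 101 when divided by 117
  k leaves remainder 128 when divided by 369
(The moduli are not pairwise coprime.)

gcd(6, 117) = 3 and 3 | (101 − 2), so the pair is consistent; merging gives k ≡ 218 (mod 234), where 234 = lcm(6, 117).
gcd(234, 369) = 9 and 9 | (128 − 218), so the pair is consistent; merging gives k ≡ 6770 (mod 9594), where 9594 = lcm(234, 369).
The solution is unique modulo lcm(6, 117, 369) = 9594.

6770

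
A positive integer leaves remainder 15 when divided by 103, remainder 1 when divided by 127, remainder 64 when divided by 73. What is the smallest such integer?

666116

The moduli are pairwise coprime; N = 103·127·73 = 954913.
N/103 = 9271; 9271 ≡ 1 (mod 103), inverse 1.
N/127 = 7519; 7519 ≡ 26 (mod 127); 26·44 ≡ 1, so inverse 44.
N/73 = 13081; 13081 ≡ 14 (mod 73); 14·47 ≡ 1, so inverse 47.
x ≡ 15·9271·1 + 1·7519·44 + 64·13081·47 = 39817549.
39817549 mod 954913 = 666116.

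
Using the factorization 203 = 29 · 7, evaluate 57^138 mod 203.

Mod 29: 57 ≡ 28; by Fermat, exponent reduces to 138 mod 28 = 26; 28^26 ≡ 1 (mod 29).
Mod 7: 57 ≡ 1; since 6 | 138, by Fermat 1^138 ≡ 1 (mod 7).
Combine by CRT: x ≡ 1 (mod 29), x ≡ 1 (mod 7) ⇒ x ≡ 1 (mod 203).

1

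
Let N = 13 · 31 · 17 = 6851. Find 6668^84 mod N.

Mod 13: 6668 ≡ 12; since 12 | 84, by Fermat 12^84 ≡ 1 (mod 13).
Mod 31: 6668 ≡ 3; by Fermat, exponent reduces to 84 mod 30 = 24; 3^24 ≡ 2 (mod 31).
Mod 17: 6668 ≡ 4; by Fermat, exponent reduces to 84 mod 16 = 4; 4^4 ≡ 1 (mod 17).
Combine by CRT: x ≡ 1 (mod 13), x ≡ 2 (mod 31), x ≡ 1 (mod 17) ⇒ x ≡ 1769 (mod 6851).

1769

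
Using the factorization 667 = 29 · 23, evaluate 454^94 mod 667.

35

Mod 29: 454 ≡ 19; by Fermat, exponent reduces to 94 mod 28 = 10; 19^10 ≡ 6 (mod 29).
Mod 23: 454 ≡ 17; by Fermat, exponent reduces to 94 mod 22 = 6; 17^6 ≡ 12 (mod 23).
Combine by CRT: x ≡ 6 (mod 29), x ≡ 12 (mod 23) ⇒ x ≡ 35 (mod 667).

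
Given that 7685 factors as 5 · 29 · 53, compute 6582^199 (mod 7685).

Mod 5: 6582 ≡ 2; by Fermat, exponent reduces to 199 mod 4 = 3; 2^3 ≡ 3 (mod 5).
Mod 29: 6582 ≡ 28; by Fermat, exponent reduces to 199 mod 28 = 3; 28^3 ≡ 28 (mod 29).
Mod 53: 6582 ≡ 10; by Fermat, exponent reduces to 199 mod 52 = 43; 10^43 ≡ 36 (mod 53).
Combine by CRT: x ≡ 3 (mod 5), x ≡ 28 (mod 29), x ≡ 36 (mod 53) ⇒ x ≡ 1043 (mod 7685).

1043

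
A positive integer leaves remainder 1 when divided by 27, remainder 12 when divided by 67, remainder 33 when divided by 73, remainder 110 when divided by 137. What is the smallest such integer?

The moduli are pairwise coprime; N = 27·67·73·137 = 18091809.
N/27 = 670067; 670067 ≡ 8 (mod 27); 8·17 ≡ 1, so inverse 17.
N/67 = 270027; 270027 ≡ 17 (mod 67); 17·4 ≡ 1, so inverse 4.
N/73 = 247833; 247833 ≡ 71 (mod 73); 71·36 ≡ 1, so inverse 36.
N/137 = 132057; 132057 ≡ 126 (mod 137); 126·112 ≡ 1, so inverse 112.
x ≡ 1·670067·17 + 12·270027·4 + 33·247833·36 + 110·132057·112 = 1945720279.
1945720279 mod 18091809 = 9896716.

9896716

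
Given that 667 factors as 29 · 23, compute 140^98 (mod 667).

610

Mod 29: 140 ≡ 24; by Fermat, exponent reduces to 98 mod 28 = 14; 24^14 ≡ 1 (mod 29).
Mod 23: 140 ≡ 2; by Fermat, exponent reduces to 98 mod 22 = 10; 2^10 ≡ 12 (mod 23).
Combine by CRT: x ≡ 1 (mod 29), x ≡ 12 (mod 23) ⇒ x ≡ 610 (mod 667).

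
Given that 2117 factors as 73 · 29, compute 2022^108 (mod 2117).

Mod 73: 2022 ≡ 51; by Fermat, exponent reduces to 108 mod 72 = 36; 51^36 ≡ 72 (mod 73).
Mod 29: 2022 ≡ 21; by Fermat, exponent reduces to 108 mod 28 = 24; 21^24 ≡ 25 (mod 29).
Combine by CRT: x ≡ 72 (mod 73), x ≡ 25 (mod 29) ⇒ x ≡ 1678 (mod 2117).

1678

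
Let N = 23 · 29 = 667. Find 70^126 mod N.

231

Mod 23: 70 ≡ 1; by Fermat, exponent reduces to 126 mod 22 = 16; 1^16 ≡ 1 (mod 23).
Mod 29: 70 ≡ 12; by Fermat, exponent reduces to 126 mod 28 = 14; 12^14 ≡ 28 (mod 29).
Combine by CRT: x ≡ 1 (mod 23), x ≡ 28 (mod 29) ⇒ x ≡ 231 (mod 667).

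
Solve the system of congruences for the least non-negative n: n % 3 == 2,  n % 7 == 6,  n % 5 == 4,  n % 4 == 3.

419

The moduli are pairwise coprime; M = 3·7·5·4 = 420.
M/3 = 140; 140 ≡ 2 (mod 3); 2·2 ≡ 1, so inverse 2.
M/7 = 60; 60 ≡ 4 (mod 7); 4·2 ≡ 1, so inverse 2.
M/5 = 84; 84 ≡ 4 (mod 5); 4·4 ≡ 1, so inverse 4.
M/4 = 105; 105 ≡ 1 (mod 4), inverse 1.
n ≡ 2·140·2 + 6·60·2 + 4·84·4 + 3·105·1 = 2939.
2939 mod 420 = 419.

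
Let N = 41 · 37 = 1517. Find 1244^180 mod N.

778

Mod 41: 1244 ≡ 14; by Fermat, exponent reduces to 180 mod 40 = 20; 14^20 ≡ 40 (mod 41).
Mod 37: 1244 ≡ 23; since 36 | 180, by Fermat 23^180 ≡ 1 (mod 37).
Combine by CRT: x ≡ 40 (mod 41), x ≡ 1 (mod 37) ⇒ x ≡ 778 (mod 1517).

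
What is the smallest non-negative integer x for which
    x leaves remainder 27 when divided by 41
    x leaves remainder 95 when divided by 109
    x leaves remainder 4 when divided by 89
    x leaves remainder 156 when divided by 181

54557538

From x ≡ 27 (mod 41) write x = 27 + 41t. Substituting into x ≡ 95 (mod 109) gives 41t ≡ 68 (mod 109), and since 41⁻¹ ≡ 8 (mod 109), t ≡ 108. Hence x ≡ 27 + 41·108 = 4455 (mod 4469).
From x ≡ 4455 (mod 4469) write x = 4455 + 4469t. Substituting into x ≡ 4 (mod 89) gives 4469t ≡ 88 (mod 89), and since 19⁻¹ ≡ 75 (mod 89), t ≡ 14. Hence x ≡ 4455 + 4469·14 = 67021 (mod 397741).
From x ≡ 67021 (mod 397741) write x = 67021 + 397741t. Substituting into x ≡ 156 (mod 181) gives 397741t ≡ 105 (mod 181), and since 84⁻¹ ≡ 153 (mod 181), t ≡ 137. Hence x ≡ 67021 + 397741·137 = 54557538 (mod 71991121).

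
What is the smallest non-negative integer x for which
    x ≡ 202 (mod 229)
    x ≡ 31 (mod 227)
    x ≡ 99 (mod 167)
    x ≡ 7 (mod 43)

The moduli are pairwise coprime; N = 229·227·167·43 = 373289923.
N/229 = 1630087; 1630087 ≡ 65 (mod 229); 65·74 ≡ 1, so inverse 74.
N/227 = 1644449; 1644449 ≡ 61 (mod 227); 61·67 ≡ 1, so inverse 67.
N/167 = 2235269; 2235269 ≡ 141 (mod 167); 141·122 ≡ 1, so inverse 122.
N/43 = 8681161; 8681161 ≡ 20 (mod 43); 20·28 ≡ 1, so inverse 28.
x ≡ 202·1630087·74 + 31·1644449·67 + 99·2235269·122 + 7·8681161·28 = 56481147587.
56481147587 mod 373289923 = 114369214.

114369214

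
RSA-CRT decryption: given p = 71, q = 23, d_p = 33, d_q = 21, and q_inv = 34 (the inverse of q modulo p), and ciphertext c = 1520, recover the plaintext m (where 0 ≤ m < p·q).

58

m₁ = c^(d_p) mod p: c ≡ 29 (mod 71), and 29^33 mod 71 = 58.
m₂ = c^(d_q) mod q: c ≡ 2 (mod 23), and 2^21 mod 23 = 12.
h = q_inv·(m₁ − m₂) mod p = 34·(58 − 12) mod 71 = 2.
m = m₂ + h·q = 12 + 2·23 = 58.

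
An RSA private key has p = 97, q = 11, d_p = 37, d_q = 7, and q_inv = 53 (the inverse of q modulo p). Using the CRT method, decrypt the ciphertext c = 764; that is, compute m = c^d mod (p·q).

m₁ = c^(d_p) mod p: c ≡ 85 (mod 97), and 85^37 mod 97 = 70.
m₂ = c^(d_q) mod q: c ≡ 5 (mod 11), and 5^7 mod 11 = 3.
h = q_inv·(m₁ − m₂) mod p = 53·(70 − 3) mod 97 = 59.
m = m₂ + h·q = 3 + 59·11 = 652.

652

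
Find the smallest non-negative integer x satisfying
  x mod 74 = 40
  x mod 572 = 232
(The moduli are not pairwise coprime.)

9956

gcd(74, 572) = 2 and 2 | (232 − 40), so the pair is consistent; merging gives x ≡ 9956 (mod 21164), where 21164 = lcm(74, 572).
The solution is unique modulo lcm(74, 572) = 21164.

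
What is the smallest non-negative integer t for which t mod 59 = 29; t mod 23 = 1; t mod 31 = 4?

Combine the congruences pairwise.
From t ≡ 29 (mod 59) write t = 29 + 59s. Substituting into t ≡ 1 (mod 23) gives 59s ≡ 18 (mod 23), and since 13⁻¹ ≡ 16 (mod 23), s ≡ 12. Hence t ≡ 29 + 59·12 = 737 (mod 1357).
From t ≡ 737 (mod 1357) write t = 737 + 1357s. Substituting into t ≡ 4 (mod 31) gives 1357s ≡ 11 (mod 31), and since 24⁻¹ ≡ 22 (mod 31), s ≡ 25. Hence t ≡ 737 + 1357·25 = 34662 (mod 42067).

34662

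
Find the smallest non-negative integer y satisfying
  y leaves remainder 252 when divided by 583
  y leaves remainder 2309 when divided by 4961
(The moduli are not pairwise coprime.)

Combine the congruences pairwise.
gcd(583, 4961) = 11 and 11 | (2309 − 252), so the pair is consistent; merging gives y ≡ 250359 (mod 262933), where 262933 = lcm(583, 4961).
The solution is unique modulo lcm(583, 4961) = 262933.

250359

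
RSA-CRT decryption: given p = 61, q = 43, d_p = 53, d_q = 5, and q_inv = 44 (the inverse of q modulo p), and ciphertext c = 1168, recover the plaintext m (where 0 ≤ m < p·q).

424

m₁ = c^(d_p) mod p: c ≡ 9 (mod 61), and 9^53 mod 61 = 58.
m₂ = c^(d_q) mod q: c ≡ 7 (mod 43), and 7^5 mod 43 = 37.
h = q_inv·(m₁ − m₂) mod p = 44·(58 − 37) mod 61 = 9.
m = m₂ + h·q = 37 + 9·43 = 424.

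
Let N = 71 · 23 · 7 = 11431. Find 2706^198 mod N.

Mod 71: 2706 ≡ 8; by Fermat, exponent reduces to 198 mod 70 = 58; 8^58 ≡ 36 (mod 71).
Mod 23: 2706 ≡ 15; since 22 | 198, by Fermat 15^198 ≡ 1 (mod 23).
Mod 7: 2706 ≡ 4; since 6 | 198, by Fermat 4^198 ≡ 1 (mod 7).
Combine by CRT: x ≡ 36 (mod 71), x ≡ 1 (mod 23), x ≡ 1 (mod 7) ⇒ x ≡ 4509 (mod 11431).

4509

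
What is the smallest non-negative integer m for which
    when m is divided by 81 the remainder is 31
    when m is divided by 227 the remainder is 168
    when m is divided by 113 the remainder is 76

1646599

From m ≡ 31 (mod 81) write m = 31 + 81t. Substituting into m ≡ 168 (mod 227) gives 81t ≡ 137 (mod 227), and since 81⁻¹ ≡ 213 (mod 227), t ≡ 125. Hence m ≡ 31 + 81·125 = 10156 (mod 18387).
From m ≡ 10156 (mod 18387) write m = 10156 + 18387t. Substituting into m ≡ 76 (mod 113) gives 18387t ≡ 90 (mod 113), and since 81⁻¹ ≡ 60 (mod 113), t ≡ 89. Hence m ≡ 10156 + 18387·89 = 1646599 (mod 2077731).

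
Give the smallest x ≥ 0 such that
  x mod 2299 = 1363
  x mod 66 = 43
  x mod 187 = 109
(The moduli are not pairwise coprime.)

gcd(2299, 66) = 11 and 11 | (43 − 1363), so the pair is consistent; merging gives x ≡ 1363 (mod 13794), where 13794 = lcm(2299, 66).
gcd(13794, 187) = 11 and 11 | (109 − 1363), so the pair is consistent; merging gives x ≡ 42745 (mod 234498), where 234498 = lcm(13794, 187).
The solution is unique modulo lcm(2299, 66, 187) = 234498.

42745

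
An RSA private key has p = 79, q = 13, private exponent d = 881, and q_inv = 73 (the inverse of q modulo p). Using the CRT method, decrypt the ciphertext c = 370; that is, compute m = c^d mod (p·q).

717

d_p = d mod (p−1) = 881 mod 78 = 23; d_q = d mod (q−1) = 5.
m₁ = c^(d_p) mod p: c ≡ 54 (mod 79), and 54^23 mod 79 = 6.
m₂ = c^(d_q) mod q: c ≡ 6 (mod 13), and 6^5 mod 13 = 2.
h = q_inv·(m₁ − m₂) mod p = 73·(6 − 2) mod 79 = 55.
m = m₂ + h·q = 2 + 55·13 = 717.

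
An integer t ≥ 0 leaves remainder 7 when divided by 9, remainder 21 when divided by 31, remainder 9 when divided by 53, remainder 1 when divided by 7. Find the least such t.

The moduli are pairwise coprime; N = 9·31·53·7 = 103509.
N/9 = 11501; 11501 ≡ 8 (mod 9); 8·8 ≡ 1, so inverse 8.
N/31 = 3339; 3339 ≡ 22 (mod 31); 22·24 ≡ 1, so inverse 24.
N/53 = 1953; 1953 ≡ 45 (mod 53); 45·33 ≡ 1, so inverse 33.
N/7 = 14787; 14787 ≡ 3 (mod 7); 3·5 ≡ 1, so inverse 5.
t ≡ 7·11501·8 + 21·3339·24 + 9·1953·33 + 1·14787·5 = 2980888.
2980888 mod 103509 = 82636.

82636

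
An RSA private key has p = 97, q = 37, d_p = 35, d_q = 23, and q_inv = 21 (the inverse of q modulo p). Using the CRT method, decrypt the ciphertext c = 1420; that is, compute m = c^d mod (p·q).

m₁ = c^(d_p) mod p: c ≡ 62 (mod 97), and 62^35 mod 97 = 36.
m₂ = c^(d_q) mod q: c ≡ 14 (mod 37), and 14^23 mod 37 = 8.
h = q_inv·(m₁ − m₂) mod p = 21·(36 − 8) mod 97 = 6.
m = m₂ + h·q = 8 + 6·37 = 230.

230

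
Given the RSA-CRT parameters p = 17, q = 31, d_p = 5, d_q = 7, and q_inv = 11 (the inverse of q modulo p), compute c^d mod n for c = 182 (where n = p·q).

139

m₁ = c^(d_p) mod p: c ≡ 12 (mod 17), and 12^5 mod 17 = 3.
m₂ = c^(d_q) mod q: c ≡ 27 (mod 31), and 27^7 mod 31 = 15.
h = q_inv·(m₁ − m₂) mod p = 11·(3 − 15) mod 17 = 4.
m = m₂ + h·q = 15 + 4·31 = 139.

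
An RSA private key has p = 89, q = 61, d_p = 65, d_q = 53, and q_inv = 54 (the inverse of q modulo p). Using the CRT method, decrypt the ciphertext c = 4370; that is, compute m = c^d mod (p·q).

1147

m₁ = c^(d_p) mod p: c ≡ 9 (mod 89), and 9^65 mod 89 = 79.
m₂ = c^(d_q) mod q: c ≡ 39 (mod 61), and 39^53 mod 61 = 49.
h = q_inv·(m₁ − m₂) mod p = 54·(79 − 49) mod 89 = 18.
m = m₂ + h·q = 49 + 18·61 = 1147.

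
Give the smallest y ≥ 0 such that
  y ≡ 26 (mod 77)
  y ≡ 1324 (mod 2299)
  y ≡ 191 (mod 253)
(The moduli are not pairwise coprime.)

Combine the congruences pairwise.
gcd(77, 2299) = 11 and 11 | (1324 − 26), so the pair is consistent; merging gives y ≡ 15118 (mod 16093), where 16093 = lcm(77, 2299).
gcd(16093, 253) = 11 and 11 | (191 − 15118), so the pair is consistent; merging gives y ≡ 15118 (mod 370139), where 370139 = lcm(16093, 253).
The solution is unique modulo lcm(77, 2299, 253) = 370139.

15118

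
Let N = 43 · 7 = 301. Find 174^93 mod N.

Mod 43: 174 ≡ 2; by Fermat, exponent reduces to 93 mod 42 = 9; 2^9 ≡ 39 (mod 43).
Mod 7: 174 ≡ 6; by Fermat, exponent reduces to 93 mod 6 = 3; 6^3 ≡ 6 (mod 7).
Combine by CRT: x ≡ 39 (mod 43), x ≡ 6 (mod 7) ⇒ x ≡ 125 (mod 301).

125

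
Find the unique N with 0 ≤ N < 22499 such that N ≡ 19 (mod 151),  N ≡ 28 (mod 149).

11948

From N ≡ 19 (mod 151) write N = 19 + 151t. Substituting into N ≡ 28 (mod 149) gives 151t ≡ 9 (mod 149), and since 2⁻¹ ≡ 75 (mod 149), t ≡ 79. Hence N ≡ 19 + 151·79 = 11948 (mod 22499).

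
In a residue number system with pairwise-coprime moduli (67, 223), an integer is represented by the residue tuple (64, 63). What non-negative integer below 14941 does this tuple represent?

14335

From x ≡ 64 (mod 67) write x = 64 + 67t. Substituting into x ≡ 63 (mod 223) gives 67t ≡ 222 (mod 223), and since 67⁻¹ ≡ 10 (mod 223), t ≡ 213. Hence x ≡ 64 + 67·213 = 14335 (mod 14941).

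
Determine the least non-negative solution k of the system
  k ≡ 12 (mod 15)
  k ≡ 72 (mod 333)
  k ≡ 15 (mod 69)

15057

gcd(15, 333) = 3 and 3 | (72 − 12), so the pair is consistent; merging gives k ≡ 72 (mod 1665), where 1665 = lcm(15, 333).
gcd(1665, 69) = 3 and 3 | (15 − 72), so the pair is consistent; merging gives k ≡ 15057 (mod 38295), where 38295 = lcm(1665, 69).
The solution is unique modulo lcm(15, 333, 69) = 38295.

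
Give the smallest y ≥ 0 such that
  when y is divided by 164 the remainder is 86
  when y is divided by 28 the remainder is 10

gcd(164, 28) = 4 and 4 | (10 − 86), so the pair is consistent; merging gives y ≡ 906 (mod 1148), where 1148 = lcm(164, 28).
The solution is unique modulo lcm(164, 28) = 1148.

906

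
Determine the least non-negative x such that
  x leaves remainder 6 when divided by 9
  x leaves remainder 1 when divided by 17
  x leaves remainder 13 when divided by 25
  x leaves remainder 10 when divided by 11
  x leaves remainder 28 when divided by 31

133638

The moduli are pairwise coprime; N = 9·17·25·11·31 = 1304325.
N/9 = 144925; 144925 ≡ 7 (mod 9); 7·4 ≡ 1, so inverse 4.
N/17 = 76725; 76725 ≡ 4 (mod 17); 4·13 ≡ 1, so inverse 13.
N/25 = 52173; 52173 ≡ 23 (mod 25); 23·12 ≡ 1, so inverse 12.
N/11 = 118575; 118575 ≡ 6 (mod 11); 6·2 ≡ 1, so inverse 2.
N/31 = 42075; 42075 ≡ 8 (mod 31); 8·4 ≡ 1, so inverse 4.
x ≡ 6·144925·4 + 1·76725·13 + 13·52173·12 + 10·118575·2 + 28·42075·4 = 19698513.
19698513 mod 1304325 = 133638.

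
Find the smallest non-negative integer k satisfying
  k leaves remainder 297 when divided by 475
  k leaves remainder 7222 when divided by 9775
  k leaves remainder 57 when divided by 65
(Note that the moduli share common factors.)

gcd(475, 9775) = 25 and 25 | (7222 − 297), so the pair is consistent; merging gives k ≡ 183172 (mod 185725), where 185725 = lcm(475, 9775).
gcd(185725, 65) = 5 and 5 | (57 − 183172), so the pair is consistent; merging gives k ≡ 1297522 (mod 2414425), where 2414425 = lcm(185725, 65).
The solution is unique modulo lcm(475, 9775, 65) = 2414425.

1297522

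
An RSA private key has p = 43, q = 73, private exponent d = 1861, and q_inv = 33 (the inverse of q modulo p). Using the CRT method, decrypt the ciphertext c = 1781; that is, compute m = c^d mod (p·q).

115

d_p = d mod (p−1) = 1861 mod 42 = 13; d_q = d mod (q−1) = 61.
m₁ = c^(d_p) mod p: c ≡ 18 (mod 43), and 18^13 mod 43 = 29.
m₂ = c^(d_q) mod q: c ≡ 29 (mod 73), and 29^61 mod 73 = 42.
h = q_inv·(m₁ − m₂) mod p = 33·(29 − 42) mod 43 = 1.
m = m₂ + h·q = 42 + 1·73 = 115.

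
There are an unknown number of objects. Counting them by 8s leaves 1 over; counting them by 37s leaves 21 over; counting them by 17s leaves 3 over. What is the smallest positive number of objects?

From N ≡ 1 (mod 8) write N = 1 + 8t. Substituting into N ≡ 21 (mod 37) gives 8t ≡ 20 (mod 37), and since 8⁻¹ ≡ 14 (mod 37), t ≡ 21. Hence N ≡ 1 + 8·21 = 169 (mod 296).
From N ≡ 169 (mod 296) write N = 169 + 296t. Substituting into N ≡ 3 (mod 17) gives 296t ≡ 4 (mod 17), and since 7⁻¹ ≡ 5 (mod 17), t ≡ 3. Hence N ≡ 169 + 296·3 = 1057 (mod 5032).

1057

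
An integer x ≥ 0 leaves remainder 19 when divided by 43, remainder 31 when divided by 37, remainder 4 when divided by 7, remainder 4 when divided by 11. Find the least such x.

114657

From x ≡ 19 (mod 43) write x = 19 + 43t. Substituting into x ≡ 31 (mod 37) gives 43t ≡ 12 (mod 37), and since 6⁻¹ ≡ 31 (mod 37), t ≡ 2. Hence x ≡ 19 + 43·2 = 105 (mod 1591).
From x ≡ 105 (mod 1591) write x = 105 + 1591t. Substituting into x ≡ 4 (mod 7) gives 1591t ≡ 4 (mod 7), and since 2⁻¹ ≡ 4 (mod 7), t ≡ 2. Hence x ≡ 105 + 1591·2 = 3287 (mod 11137).
From x ≡ 3287 (mod 11137) write x = 3287 + 11137t. Substituting into x ≡ 4 (mod 11) gives 11137t ≡ 6 (mod 11), and since 5⁻¹ ≡ 9 (mod 11), t ≡ 10. Hence x ≡ 3287 + 11137·10 = 114657 (mod 122507).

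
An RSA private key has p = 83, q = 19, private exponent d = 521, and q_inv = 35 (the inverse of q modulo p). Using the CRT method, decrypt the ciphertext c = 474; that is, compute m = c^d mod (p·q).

d_p = d mod (p−1) = 521 mod 82 = 29; d_q = d mod (q−1) = 17.
m₁ = c^(d_p) mod p: c ≡ 59 (mod 83), and 59^29 mod 83 = 4.
m₂ = c^(d_q) mod q: c ≡ 18 (mod 19), and 18^17 mod 19 = 18.
h = q_inv·(m₁ − m₂) mod p = 35·(4 − 18) mod 83 = 8.
m = m₂ + h·q = 18 + 8·19 = 170.

170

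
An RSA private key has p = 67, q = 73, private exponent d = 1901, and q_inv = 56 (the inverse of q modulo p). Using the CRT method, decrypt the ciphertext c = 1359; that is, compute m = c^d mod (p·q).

3086

d_p = d mod (p−1) = 1901 mod 66 = 53; d_q = d mod (q−1) = 29.
m₁ = c^(d_p) mod p: c ≡ 19 (mod 67), and 19^53 mod 67 = 4.
m₂ = c^(d_q) mod q: c ≡ 45 (mod 73), and 45^29 mod 73 = 20.
h = q_inv·(m₁ − m₂) mod p = 56·(4 − 20) mod 67 = 42.
m = m₂ + h·q = 20 + 42·73 = 3086.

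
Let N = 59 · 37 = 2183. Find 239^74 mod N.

1029

Mod 59: 239 ≡ 3; by Fermat, exponent reduces to 74 mod 58 = 16; 3^16 ≡ 26 (mod 59).
Mod 37: 239 ≡ 17; by Fermat, exponent reduces to 74 mod 36 = 2; 17^2 ≡ 30 (mod 37).
Combine by CRT: x ≡ 26 (mod 59), x ≡ 30 (mod 37) ⇒ x ≡ 1029 (mod 2183).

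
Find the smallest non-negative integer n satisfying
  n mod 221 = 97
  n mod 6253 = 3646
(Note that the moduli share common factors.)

Combine the congruences pairwise.
gcd(221, 6253) = 13 and 13 | (3646 − 97), so the pair is consistent; merging gives n ≡ 66176 (mod 106301), where 106301 = lcm(221, 6253).
The solution is unique modulo lcm(221, 6253) = 106301.

66176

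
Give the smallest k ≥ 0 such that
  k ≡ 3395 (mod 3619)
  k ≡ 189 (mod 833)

gcd(3619, 833) = 7 and 7 | (189 − 3395), so the pair is consistent; merging gives k ≡ 267582 (mod 430661), where 430661 = lcm(3619, 833).
The solution is unique modulo lcm(3619, 833) = 430661.

267582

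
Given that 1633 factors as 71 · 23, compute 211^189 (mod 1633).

Mod 71: 211 ≡ 69; by Fermat, exponent reduces to 189 mod 70 = 49; 69^49 ≡ 17 (mod 71).
Mod 23: 211 ≡ 4; by Fermat, exponent reduces to 189 mod 22 = 13; 4^13 ≡ 16 (mod 23).
Combine by CRT: x ≡ 17 (mod 71), x ≡ 16 (mod 23) ⇒ x ≡ 798 (mod 1633).

798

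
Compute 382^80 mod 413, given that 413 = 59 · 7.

86

Mod 59: 382 ≡ 28; by Fermat, exponent reduces to 80 mod 58 = 22; 28^22 ≡ 27 (mod 59).
Mod 7: 382 ≡ 4; by Fermat, exponent reduces to 80 mod 6 = 2; 4^2 ≡ 2 (mod 7).
Combine by CRT: x ≡ 27 (mod 59), x ≡ 2 (mod 7) ⇒ x ≡ 86 (mod 413).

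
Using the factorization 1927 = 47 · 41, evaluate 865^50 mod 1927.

Mod 47: 865 ≡ 19; by Fermat, exponent reduces to 50 mod 46 = 4; 19^4 ≡ 37 (mod 47).
Mod 41: 865 ≡ 4; by Fermat, exponent reduces to 50 mod 40 = 10; 4^10 ≡ 1 (mod 41).
Combine by CRT: x ≡ 37 (mod 47), x ≡ 1 (mod 41) ⇒ x ≡ 1682 (mod 1927).

1682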